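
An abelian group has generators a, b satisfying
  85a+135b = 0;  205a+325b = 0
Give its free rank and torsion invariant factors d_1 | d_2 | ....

Answer: M ≅ ℤ/5 ⊕ ℤ/10

Derivation:
rank_ℚ(R)=2; free=2−2=0
SNF(R) diag = [5, 10] → torsion [5, 10]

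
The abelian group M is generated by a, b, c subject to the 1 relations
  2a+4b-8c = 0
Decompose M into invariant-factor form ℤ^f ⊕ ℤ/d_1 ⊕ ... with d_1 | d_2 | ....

Answer: M ≅ ℤ^2 ⊕ ℤ/2

Derivation:
rank_ℚ(R)=1; free=3−1=2
SNF(R) diag = [2] → torsion [2]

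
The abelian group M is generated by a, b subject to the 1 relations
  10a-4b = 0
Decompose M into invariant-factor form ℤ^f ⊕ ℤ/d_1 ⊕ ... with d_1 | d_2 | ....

rank_ℚ(R)=1; free=2−1=1
SNF(R) diag = [2] → torsion [2]

Answer: M ≅ ℤ^1 ⊕ ℤ/2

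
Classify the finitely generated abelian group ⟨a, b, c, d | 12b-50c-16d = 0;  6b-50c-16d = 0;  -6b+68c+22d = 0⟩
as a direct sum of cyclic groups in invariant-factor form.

rank_ℚ(R)=3; free=4−3=1
SNF(R) diag = [2, 6, 6] → torsion [2, 6, 6]

Answer: M ≅ ℤ^1 ⊕ ℤ/2 ⊕ ℤ/6 ⊕ ℤ/6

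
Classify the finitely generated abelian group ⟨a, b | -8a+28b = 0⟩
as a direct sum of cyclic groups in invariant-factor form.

Answer: M ≅ ℤ^1 ⊕ ℤ/4

Derivation:
rank_ℚ(R)=1; free=2−1=1
SNF(R) diag = [4] → torsion [4]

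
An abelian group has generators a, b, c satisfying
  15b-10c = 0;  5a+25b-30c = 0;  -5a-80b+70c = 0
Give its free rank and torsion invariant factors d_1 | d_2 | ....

Answer: M ≅ ℤ/5 ⊕ ℤ/5 ⊕ ℤ/10

Derivation:
rank_ℚ(R)=3; free=3−3=0
SNF(R) diag = [5, 5, 10] → torsion [5, 5, 10]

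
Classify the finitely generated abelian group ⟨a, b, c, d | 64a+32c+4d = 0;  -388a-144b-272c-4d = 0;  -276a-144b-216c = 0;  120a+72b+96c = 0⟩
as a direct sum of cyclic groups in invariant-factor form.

Answer: M ≅ ℤ/4 ⊕ ℤ/12 ⊕ ℤ/24 ⊕ ℤ/72

Derivation:
rank_ℚ(R)=4; free=4−4=0
SNF(R) diag = [4, 12, 24, 72] → torsion [4, 12, 24, 72]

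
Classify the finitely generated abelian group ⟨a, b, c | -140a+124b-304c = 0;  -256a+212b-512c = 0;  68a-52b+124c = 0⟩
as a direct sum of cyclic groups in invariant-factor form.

rank_ℚ(R)=3; free=3−3=0
SNF(R) diag = [4, 12, 36] → torsion [4, 12, 36]

Answer: M ≅ ℤ/4 ⊕ ℤ/12 ⊕ ℤ/36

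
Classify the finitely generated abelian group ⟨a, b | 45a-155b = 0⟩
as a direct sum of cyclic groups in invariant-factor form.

rank_ℚ(R)=1; free=2−1=1
SNF(R) diag = [5] → torsion [5]

Answer: M ≅ ℤ^1 ⊕ ℤ/5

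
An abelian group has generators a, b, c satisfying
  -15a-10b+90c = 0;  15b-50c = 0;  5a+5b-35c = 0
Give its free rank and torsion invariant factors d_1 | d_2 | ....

rank_ℚ(R)=3; free=3−3=0
SNF(R) diag = [5, 5, 5] → torsion [5, 5, 5]

Answer: M ≅ ℤ/5 ⊕ ℤ/5 ⊕ ℤ/5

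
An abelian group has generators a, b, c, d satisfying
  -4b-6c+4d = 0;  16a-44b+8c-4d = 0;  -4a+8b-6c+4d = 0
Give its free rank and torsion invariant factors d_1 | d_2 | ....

Answer: M ≅ ℤ^1 ⊕ ℤ/2 ⊕ ℤ/4 ⊕ ℤ/4

Derivation:
rank_ℚ(R)=3; free=4−3=1
SNF(R) diag = [2, 4, 4] → torsion [2, 4, 4]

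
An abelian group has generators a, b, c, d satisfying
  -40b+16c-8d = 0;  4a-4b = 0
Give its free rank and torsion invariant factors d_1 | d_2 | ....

rank_ℚ(R)=2; free=4−2=2
SNF(R) diag = [4, 8] → torsion [4, 8]

Answer: M ≅ ℤ^2 ⊕ ℤ/4 ⊕ ℤ/8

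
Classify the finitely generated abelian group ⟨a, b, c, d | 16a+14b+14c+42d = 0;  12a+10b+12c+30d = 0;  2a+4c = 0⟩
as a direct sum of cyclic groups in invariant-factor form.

rank_ℚ(R)=3; free=4−3=1
SNF(R) diag = [2, 2, 6] → torsion [2, 2, 6]

Answer: M ≅ ℤ^1 ⊕ ℤ/2 ⊕ ℤ/2 ⊕ ℤ/6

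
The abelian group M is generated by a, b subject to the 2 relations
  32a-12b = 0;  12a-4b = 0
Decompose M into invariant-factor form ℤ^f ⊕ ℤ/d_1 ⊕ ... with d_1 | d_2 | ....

rank_ℚ(R)=2; free=2−2=0
SNF(R) diag = [4, 4] → torsion [4, 4]

Answer: M ≅ ℤ/4 ⊕ ℤ/4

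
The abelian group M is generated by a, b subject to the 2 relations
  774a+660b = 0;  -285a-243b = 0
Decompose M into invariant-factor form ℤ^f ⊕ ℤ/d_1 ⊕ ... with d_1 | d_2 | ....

Answer: M ≅ ℤ/3 ⊕ ℤ/6

Derivation:
rank_ℚ(R)=2; free=2−2=0
SNF(R) diag = [3, 6] → torsion [3, 6]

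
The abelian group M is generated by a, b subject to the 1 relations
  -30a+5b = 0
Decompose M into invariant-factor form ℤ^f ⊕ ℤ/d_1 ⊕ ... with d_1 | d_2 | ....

rank_ℚ(R)=1; free=2−1=1
SNF(R) diag = [5] → torsion [5]

Answer: M ≅ ℤ^1 ⊕ ℤ/5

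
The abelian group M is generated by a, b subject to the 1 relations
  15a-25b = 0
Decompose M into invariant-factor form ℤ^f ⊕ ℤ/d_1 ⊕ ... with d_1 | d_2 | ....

Answer: M ≅ ℤ^1 ⊕ ℤ/5

Derivation:
rank_ℚ(R)=1; free=2−1=1
SNF(R) diag = [5] → torsion [5]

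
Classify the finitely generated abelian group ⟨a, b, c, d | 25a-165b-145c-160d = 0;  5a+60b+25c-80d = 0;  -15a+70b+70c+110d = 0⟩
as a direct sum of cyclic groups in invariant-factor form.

Answer: M ≅ ℤ^1 ⊕ ℤ/5 ⊕ ℤ/5 ⊕ ℤ/15

Derivation:
rank_ℚ(R)=3; free=4−3=1
SNF(R) diag = [5, 5, 15] → torsion [5, 5, 15]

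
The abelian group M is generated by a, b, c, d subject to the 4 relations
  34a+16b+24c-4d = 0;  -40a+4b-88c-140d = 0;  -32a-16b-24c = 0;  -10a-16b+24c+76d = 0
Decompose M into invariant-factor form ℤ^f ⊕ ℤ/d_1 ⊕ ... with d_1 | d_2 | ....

rank_ℚ(R)=4; free=4−4=0
SNF(R) diag = [2, 4, 8, 24] → torsion [2, 4, 8, 24]

Answer: M ≅ ℤ/2 ⊕ ℤ/4 ⊕ ℤ/8 ⊕ ℤ/24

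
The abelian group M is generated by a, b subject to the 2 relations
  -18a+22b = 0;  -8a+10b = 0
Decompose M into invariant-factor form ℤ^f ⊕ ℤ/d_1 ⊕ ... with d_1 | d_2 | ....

rank_ℚ(R)=2; free=2−2=0
SNF(R) diag = [2, 2] → torsion [2, 2]

Answer: M ≅ ℤ/2 ⊕ ℤ/2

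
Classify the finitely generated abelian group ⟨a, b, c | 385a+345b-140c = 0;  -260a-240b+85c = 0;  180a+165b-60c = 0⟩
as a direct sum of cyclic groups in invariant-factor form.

Answer: M ≅ ℤ/5 ⊕ ℤ/15 ⊕ ℤ/15

Derivation:
rank_ℚ(R)=3; free=3−3=0
SNF(R) diag = [5, 15, 15] → torsion [5, 15, 15]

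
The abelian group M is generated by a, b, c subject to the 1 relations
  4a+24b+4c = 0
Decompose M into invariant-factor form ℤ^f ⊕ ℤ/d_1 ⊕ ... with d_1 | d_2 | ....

rank_ℚ(R)=1; free=3−1=2
SNF(R) diag = [4] → torsion [4]

Answer: M ≅ ℤ^2 ⊕ ℤ/4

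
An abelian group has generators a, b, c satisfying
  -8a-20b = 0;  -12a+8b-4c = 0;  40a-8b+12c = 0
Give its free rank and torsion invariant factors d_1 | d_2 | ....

rank_ℚ(R)=3; free=3−3=0
SNF(R) diag = [4, 4, 12] → torsion [4, 4, 12]

Answer: M ≅ ℤ/4 ⊕ ℤ/4 ⊕ ℤ/12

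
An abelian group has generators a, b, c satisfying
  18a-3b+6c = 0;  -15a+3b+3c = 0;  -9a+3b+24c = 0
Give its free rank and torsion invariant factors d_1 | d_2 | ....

rank_ℚ(R)=3; free=3−3=0
SNF(R) diag = [3, 3, 3] → torsion [3, 3, 3]

Answer: M ≅ ℤ/3 ⊕ ℤ/3 ⊕ ℤ/3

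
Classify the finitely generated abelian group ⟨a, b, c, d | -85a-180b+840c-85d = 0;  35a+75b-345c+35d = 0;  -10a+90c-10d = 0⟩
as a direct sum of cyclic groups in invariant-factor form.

Answer: M ≅ ℤ^1 ⊕ ℤ/5 ⊕ ℤ/15 ⊕ ℤ/30

Derivation:
rank_ℚ(R)=3; free=4−3=1
SNF(R) diag = [5, 15, 30] → torsion [5, 15, 30]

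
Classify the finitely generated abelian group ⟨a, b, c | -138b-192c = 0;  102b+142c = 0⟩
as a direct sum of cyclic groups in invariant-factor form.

Answer: M ≅ ℤ^1 ⊕ ℤ/2 ⊕ ℤ/6

Derivation:
rank_ℚ(R)=2; free=3−2=1
SNF(R) diag = [2, 6] → torsion [2, 6]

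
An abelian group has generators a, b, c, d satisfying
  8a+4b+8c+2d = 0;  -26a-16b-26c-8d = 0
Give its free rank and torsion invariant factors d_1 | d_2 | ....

rank_ℚ(R)=2; free=4−2=2
SNF(R) diag = [2, 6] → torsion [2, 6]

Answer: M ≅ ℤ^2 ⊕ ℤ/2 ⊕ ℤ/6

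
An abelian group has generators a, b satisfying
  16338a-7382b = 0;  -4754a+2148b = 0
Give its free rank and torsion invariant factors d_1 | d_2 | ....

rank_ℚ(R)=2; free=2−2=0
SNF(R) diag = [2, 2] → torsion [2, 2]

Answer: M ≅ ℤ/2 ⊕ ℤ/2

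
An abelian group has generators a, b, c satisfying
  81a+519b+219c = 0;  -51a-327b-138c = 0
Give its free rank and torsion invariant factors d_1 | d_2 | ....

Answer: M ≅ ℤ^1 ⊕ ℤ/3 ⊕ ℤ/3

Derivation:
rank_ℚ(R)=2; free=3−2=1
SNF(R) diag = [3, 3] → torsion [3, 3]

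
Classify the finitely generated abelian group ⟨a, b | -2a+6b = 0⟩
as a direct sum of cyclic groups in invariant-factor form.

rank_ℚ(R)=1; free=2−1=1
SNF(R) diag = [2] → torsion [2]

Answer: M ≅ ℤ^1 ⊕ ℤ/2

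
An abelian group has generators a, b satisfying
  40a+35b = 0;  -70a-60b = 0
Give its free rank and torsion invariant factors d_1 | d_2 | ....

rank_ℚ(R)=2; free=2−2=0
SNF(R) diag = [5, 10] → torsion [5, 10]

Answer: M ≅ ℤ/5 ⊕ ℤ/10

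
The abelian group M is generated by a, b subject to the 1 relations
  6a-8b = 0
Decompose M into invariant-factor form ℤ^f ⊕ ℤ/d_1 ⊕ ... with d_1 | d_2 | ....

Answer: M ≅ ℤ^1 ⊕ ℤ/2

Derivation:
rank_ℚ(R)=1; free=2−1=1
SNF(R) diag = [2] → torsion [2]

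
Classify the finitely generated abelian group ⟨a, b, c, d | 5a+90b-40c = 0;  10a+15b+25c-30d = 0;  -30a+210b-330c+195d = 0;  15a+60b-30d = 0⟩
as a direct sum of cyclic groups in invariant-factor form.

Answer: M ≅ ℤ/5 ⊕ ℤ/15 ⊕ ℤ/15 ⊕ ℤ/30

Derivation:
rank_ℚ(R)=4; free=4−4=0
SNF(R) diag = [5, 15, 15, 30] → torsion [5, 15, 15, 30]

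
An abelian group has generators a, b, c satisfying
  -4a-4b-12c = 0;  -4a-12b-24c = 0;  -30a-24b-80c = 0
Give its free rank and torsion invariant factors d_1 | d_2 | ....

rank_ℚ(R)=3; free=3−3=0
SNF(R) diag = [2, 4, 4] → torsion [2, 4, 4]

Answer: M ≅ ℤ/2 ⊕ ℤ/4 ⊕ ℤ/4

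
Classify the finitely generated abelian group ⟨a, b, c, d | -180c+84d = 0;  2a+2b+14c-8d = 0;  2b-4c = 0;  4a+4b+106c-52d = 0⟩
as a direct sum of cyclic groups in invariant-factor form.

Answer: M ≅ ℤ/2 ⊕ ℤ/2 ⊕ ℤ/6 ⊕ ℤ/12

Derivation:
rank_ℚ(R)=4; free=4−4=0
SNF(R) diag = [2, 2, 6, 12] → torsion [2, 2, 6, 12]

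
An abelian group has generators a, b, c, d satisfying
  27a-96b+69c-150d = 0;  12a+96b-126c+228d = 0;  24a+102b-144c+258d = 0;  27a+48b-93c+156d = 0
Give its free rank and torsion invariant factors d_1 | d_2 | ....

rank_ℚ(R)=4; free=4−4=0
SNF(R) diag = [3, 6, 18, 54] → torsion [3, 6, 18, 54]

Answer: M ≅ ℤ/3 ⊕ ℤ/6 ⊕ ℤ/18 ⊕ ℤ/54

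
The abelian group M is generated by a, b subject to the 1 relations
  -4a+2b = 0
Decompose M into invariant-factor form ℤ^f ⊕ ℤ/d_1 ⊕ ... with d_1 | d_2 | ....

Answer: M ≅ ℤ^1 ⊕ ℤ/2

Derivation:
rank_ℚ(R)=1; free=2−1=1
SNF(R) diag = [2] → torsion [2]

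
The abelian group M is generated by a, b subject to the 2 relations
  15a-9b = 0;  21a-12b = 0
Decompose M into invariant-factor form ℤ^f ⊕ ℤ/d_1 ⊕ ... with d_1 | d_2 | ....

Answer: M ≅ ℤ/3 ⊕ ℤ/3

Derivation:
rank_ℚ(R)=2; free=2−2=0
SNF(R) diag = [3, 3] → torsion [3, 3]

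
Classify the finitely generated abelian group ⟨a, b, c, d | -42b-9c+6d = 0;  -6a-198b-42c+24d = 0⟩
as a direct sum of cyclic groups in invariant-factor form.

rank_ℚ(R)=2; free=4−2=2
SNF(R) diag = [3, 6] → torsion [3, 6]

Answer: M ≅ ℤ^2 ⊕ ℤ/3 ⊕ ℤ/6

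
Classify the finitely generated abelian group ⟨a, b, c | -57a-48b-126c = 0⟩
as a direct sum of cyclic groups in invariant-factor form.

Answer: M ≅ ℤ^2 ⊕ ℤ/3

Derivation:
rank_ℚ(R)=1; free=3−1=2
SNF(R) diag = [3] → torsion [3]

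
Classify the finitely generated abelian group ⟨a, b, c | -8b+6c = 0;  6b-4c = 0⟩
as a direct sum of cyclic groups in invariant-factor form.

rank_ℚ(R)=2; free=3−2=1
SNF(R) diag = [2, 2] → torsion [2, 2]

Answer: M ≅ ℤ^1 ⊕ ℤ/2 ⊕ ℤ/2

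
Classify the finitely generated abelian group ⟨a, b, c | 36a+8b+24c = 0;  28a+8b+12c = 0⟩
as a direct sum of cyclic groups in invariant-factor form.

Answer: M ≅ ℤ^1 ⊕ ℤ/4 ⊕ ℤ/4

Derivation:
rank_ℚ(R)=2; free=3−2=1
SNF(R) diag = [4, 4] → torsion [4, 4]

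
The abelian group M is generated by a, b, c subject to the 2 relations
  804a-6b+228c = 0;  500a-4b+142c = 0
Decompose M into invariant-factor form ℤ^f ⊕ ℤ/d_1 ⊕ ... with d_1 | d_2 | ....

Answer: M ≅ ℤ^1 ⊕ ℤ/2 ⊕ ℤ/6

Derivation:
rank_ℚ(R)=2; free=3−2=1
SNF(R) diag = [2, 6] → torsion [2, 6]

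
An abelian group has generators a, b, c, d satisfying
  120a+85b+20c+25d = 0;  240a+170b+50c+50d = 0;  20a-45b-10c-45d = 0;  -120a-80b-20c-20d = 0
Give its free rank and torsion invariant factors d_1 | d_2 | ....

Answer: M ≅ ℤ/5 ⊕ ℤ/10 ⊕ ℤ/20 ⊕ ℤ/60

Derivation:
rank_ℚ(R)=4; free=4−4=0
SNF(R) diag = [5, 10, 20, 60] → torsion [5, 10, 20, 60]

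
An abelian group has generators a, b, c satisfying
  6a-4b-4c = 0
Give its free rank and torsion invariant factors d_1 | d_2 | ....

rank_ℚ(R)=1; free=3−1=2
SNF(R) diag = [2] → torsion [2]

Answer: M ≅ ℤ^2 ⊕ ℤ/2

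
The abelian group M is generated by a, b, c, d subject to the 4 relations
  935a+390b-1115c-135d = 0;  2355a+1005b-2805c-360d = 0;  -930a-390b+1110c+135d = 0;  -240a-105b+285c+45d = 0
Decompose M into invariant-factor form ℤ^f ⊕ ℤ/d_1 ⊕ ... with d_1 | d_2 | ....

rank_ℚ(R)=4; free=4−4=0
SNF(R) diag = [5, 15, 45, 45] → torsion [5, 15, 45, 45]

Answer: M ≅ ℤ/5 ⊕ ℤ/15 ⊕ ℤ/45 ⊕ ℤ/45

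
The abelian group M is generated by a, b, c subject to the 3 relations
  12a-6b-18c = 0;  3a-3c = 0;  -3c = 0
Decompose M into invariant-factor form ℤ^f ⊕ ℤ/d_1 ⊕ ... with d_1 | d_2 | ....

Answer: M ≅ ℤ/3 ⊕ ℤ/3 ⊕ ℤ/6

Derivation:
rank_ℚ(R)=3; free=3−3=0
SNF(R) diag = [3, 3, 6] → torsion [3, 3, 6]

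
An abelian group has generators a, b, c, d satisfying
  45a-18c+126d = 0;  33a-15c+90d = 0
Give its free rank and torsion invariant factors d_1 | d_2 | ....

rank_ℚ(R)=2; free=4−2=2
SNF(R) diag = [3, 9] → torsion [3, 9]

Answer: M ≅ ℤ^2 ⊕ ℤ/3 ⊕ ℤ/9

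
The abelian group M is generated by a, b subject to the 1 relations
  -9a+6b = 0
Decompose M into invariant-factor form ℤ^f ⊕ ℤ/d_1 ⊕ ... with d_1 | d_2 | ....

Answer: M ≅ ℤ^1 ⊕ ℤ/3

Derivation:
rank_ℚ(R)=1; free=2−1=1
SNF(R) diag = [3] → torsion [3]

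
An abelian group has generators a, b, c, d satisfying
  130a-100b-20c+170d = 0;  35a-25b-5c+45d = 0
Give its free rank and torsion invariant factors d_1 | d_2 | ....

Answer: M ≅ ℤ^2 ⊕ ℤ/5 ⊕ ℤ/10

Derivation:
rank_ℚ(R)=2; free=4−2=2
SNF(R) diag = [5, 10] → torsion [5, 10]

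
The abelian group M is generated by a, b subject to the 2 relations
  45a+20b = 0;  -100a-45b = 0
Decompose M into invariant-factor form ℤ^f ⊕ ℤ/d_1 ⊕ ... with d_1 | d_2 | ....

Answer: M ≅ ℤ/5 ⊕ ℤ/5

Derivation:
rank_ℚ(R)=2; free=2−2=0
SNF(R) diag = [5, 5] → torsion [5, 5]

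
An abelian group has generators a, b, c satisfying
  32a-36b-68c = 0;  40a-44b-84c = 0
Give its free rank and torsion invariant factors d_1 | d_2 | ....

Answer: M ≅ ℤ^1 ⊕ ℤ/4 ⊕ ℤ/8

Derivation:
rank_ℚ(R)=2; free=3−2=1
SNF(R) diag = [4, 8] → torsion [4, 8]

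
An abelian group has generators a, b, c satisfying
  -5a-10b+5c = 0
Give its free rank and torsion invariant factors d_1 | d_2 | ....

Answer: M ≅ ℤ^2 ⊕ ℤ/5

Derivation:
rank_ℚ(R)=1; free=3−1=2
SNF(R) diag = [5] → torsion [5]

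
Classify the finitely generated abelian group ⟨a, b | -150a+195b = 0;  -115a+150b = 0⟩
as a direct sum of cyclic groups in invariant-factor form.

rank_ℚ(R)=2; free=2−2=0
SNF(R) diag = [5, 15] → torsion [5, 15]

Answer: M ≅ ℤ/5 ⊕ ℤ/15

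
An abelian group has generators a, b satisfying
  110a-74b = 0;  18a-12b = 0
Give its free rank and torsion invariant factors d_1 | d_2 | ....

Answer: M ≅ ℤ/2 ⊕ ℤ/6

Derivation:
rank_ℚ(R)=2; free=2−2=0
SNF(R) diag = [2, 6] → torsion [2, 6]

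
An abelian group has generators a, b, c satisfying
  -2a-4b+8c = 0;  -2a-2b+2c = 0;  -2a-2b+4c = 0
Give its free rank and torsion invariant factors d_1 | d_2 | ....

rank_ℚ(R)=3; free=3−3=0
SNF(R) diag = [2, 2, 2] → torsion [2, 2, 2]

Answer: M ≅ ℤ/2 ⊕ ℤ/2 ⊕ ℤ/2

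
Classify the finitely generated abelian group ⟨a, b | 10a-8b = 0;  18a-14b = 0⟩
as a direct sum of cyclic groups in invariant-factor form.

rank_ℚ(R)=2; free=2−2=0
SNF(R) diag = [2, 2] → torsion [2, 2]

Answer: M ≅ ℤ/2 ⊕ ℤ/2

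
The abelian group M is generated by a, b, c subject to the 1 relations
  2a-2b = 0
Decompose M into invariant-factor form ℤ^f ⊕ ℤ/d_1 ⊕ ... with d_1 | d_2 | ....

Answer: M ≅ ℤ^2 ⊕ ℤ/2

Derivation:
rank_ℚ(R)=1; free=3−1=2
SNF(R) diag = [2] → torsion [2]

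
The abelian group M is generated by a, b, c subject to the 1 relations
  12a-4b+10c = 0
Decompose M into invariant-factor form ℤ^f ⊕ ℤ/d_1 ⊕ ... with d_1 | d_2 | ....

rank_ℚ(R)=1; free=3−1=2
SNF(R) diag = [2] → torsion [2]

Answer: M ≅ ℤ^2 ⊕ ℤ/2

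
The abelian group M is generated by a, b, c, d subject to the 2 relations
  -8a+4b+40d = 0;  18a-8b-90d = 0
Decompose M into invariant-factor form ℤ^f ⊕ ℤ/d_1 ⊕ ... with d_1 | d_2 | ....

Answer: M ≅ ℤ^2 ⊕ ℤ/2 ⊕ ℤ/4

Derivation:
rank_ℚ(R)=2; free=4−2=2
SNF(R) diag = [2, 4] → torsion [2, 4]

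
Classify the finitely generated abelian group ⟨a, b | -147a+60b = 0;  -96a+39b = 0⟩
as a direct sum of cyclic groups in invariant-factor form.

rank_ℚ(R)=2; free=2−2=0
SNF(R) diag = [3, 9] → torsion [3, 9]

Answer: M ≅ ℤ/3 ⊕ ℤ/9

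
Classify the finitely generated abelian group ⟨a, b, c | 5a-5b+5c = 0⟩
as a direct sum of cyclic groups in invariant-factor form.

Answer: M ≅ ℤ^2 ⊕ ℤ/5

Derivation:
rank_ℚ(R)=1; free=3−1=2
SNF(R) diag = [5] → torsion [5]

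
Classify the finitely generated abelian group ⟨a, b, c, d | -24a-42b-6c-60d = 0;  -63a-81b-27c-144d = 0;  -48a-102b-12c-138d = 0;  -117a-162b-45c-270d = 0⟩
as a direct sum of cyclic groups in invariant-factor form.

Answer: M ≅ ℤ/3 ⊕ ℤ/9 ⊕ ℤ/18 ⊕ ℤ/18

Derivation:
rank_ℚ(R)=4; free=4−4=0
SNF(R) diag = [3, 9, 18, 18] → torsion [3, 9, 18, 18]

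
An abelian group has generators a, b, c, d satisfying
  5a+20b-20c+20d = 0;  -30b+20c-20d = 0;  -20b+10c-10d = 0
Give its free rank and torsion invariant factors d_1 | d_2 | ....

Answer: M ≅ ℤ^1 ⊕ ℤ/5 ⊕ ℤ/10 ⊕ ℤ/10

Derivation:
rank_ℚ(R)=3; free=4−3=1
SNF(R) diag = [5, 10, 10] → torsion [5, 10, 10]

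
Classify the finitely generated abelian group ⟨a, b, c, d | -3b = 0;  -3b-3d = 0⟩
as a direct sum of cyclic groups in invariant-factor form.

rank_ℚ(R)=2; free=4−2=2
SNF(R) diag = [3, 3] → torsion [3, 3]

Answer: M ≅ ℤ^2 ⊕ ℤ/3 ⊕ ℤ/3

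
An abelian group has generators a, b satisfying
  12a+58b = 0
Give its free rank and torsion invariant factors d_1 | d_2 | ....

rank_ℚ(R)=1; free=2−1=1
SNF(R) diag = [2] → torsion [2]

Answer: M ≅ ℤ^1 ⊕ ℤ/2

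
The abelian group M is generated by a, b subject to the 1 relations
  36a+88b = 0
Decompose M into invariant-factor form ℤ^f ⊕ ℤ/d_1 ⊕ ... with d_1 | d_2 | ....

Answer: M ≅ ℤ^1 ⊕ ℤ/4

Derivation:
rank_ℚ(R)=1; free=2−1=1
SNF(R) diag = [4] → torsion [4]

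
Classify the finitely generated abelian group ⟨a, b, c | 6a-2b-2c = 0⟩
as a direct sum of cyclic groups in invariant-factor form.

Answer: M ≅ ℤ^2 ⊕ ℤ/2

Derivation:
rank_ℚ(R)=1; free=3−1=2
SNF(R) diag = [2] → torsion [2]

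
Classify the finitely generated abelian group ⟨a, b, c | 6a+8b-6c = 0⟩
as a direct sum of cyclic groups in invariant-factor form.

Answer: M ≅ ℤ^2 ⊕ ℤ/2

Derivation:
rank_ℚ(R)=1; free=3−1=2
SNF(R) diag = [2] → torsion [2]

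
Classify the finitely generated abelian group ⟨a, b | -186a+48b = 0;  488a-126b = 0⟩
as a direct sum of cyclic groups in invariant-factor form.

rank_ℚ(R)=2; free=2−2=0
SNF(R) diag = [2, 6] → torsion [2, 6]

Answer: M ≅ ℤ/2 ⊕ ℤ/6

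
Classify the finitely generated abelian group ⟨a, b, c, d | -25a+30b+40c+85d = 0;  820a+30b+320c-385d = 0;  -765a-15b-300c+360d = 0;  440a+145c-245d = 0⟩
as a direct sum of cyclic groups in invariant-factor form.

rank_ℚ(R)=4; free=4−4=0
SNF(R) diag = [5, 15, 45, 135] → torsion [5, 15, 45, 135]

Answer: M ≅ ℤ/5 ⊕ ℤ/15 ⊕ ℤ/45 ⊕ ℤ/135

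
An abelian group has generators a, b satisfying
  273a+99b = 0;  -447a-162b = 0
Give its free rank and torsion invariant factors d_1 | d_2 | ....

rank_ℚ(R)=2; free=2−2=0
SNF(R) diag = [3, 9] → torsion [3, 9]

Answer: M ≅ ℤ/3 ⊕ ℤ/9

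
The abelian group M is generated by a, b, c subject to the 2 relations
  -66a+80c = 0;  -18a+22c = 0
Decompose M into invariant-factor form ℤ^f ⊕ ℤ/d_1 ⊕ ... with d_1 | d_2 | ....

rank_ℚ(R)=2; free=3−2=1
SNF(R) diag = [2, 6] → torsion [2, 6]

Answer: M ≅ ℤ^1 ⊕ ℤ/2 ⊕ ℤ/6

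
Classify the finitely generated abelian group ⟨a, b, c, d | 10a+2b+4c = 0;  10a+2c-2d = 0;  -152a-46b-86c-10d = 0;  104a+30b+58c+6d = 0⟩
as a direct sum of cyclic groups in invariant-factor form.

rank_ℚ(R)=4; free=4−4=0
SNF(R) diag = [2, 2, 4, 12] → torsion [2, 2, 4, 12]

Answer: M ≅ ℤ/2 ⊕ ℤ/2 ⊕ ℤ/4 ⊕ ℤ/12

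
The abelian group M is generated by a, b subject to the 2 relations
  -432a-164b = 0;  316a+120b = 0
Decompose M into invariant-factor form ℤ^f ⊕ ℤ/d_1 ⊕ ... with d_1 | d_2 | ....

rank_ℚ(R)=2; free=2−2=0
SNF(R) diag = [4, 4] → torsion [4, 4]

Answer: M ≅ ℤ/4 ⊕ ℤ/4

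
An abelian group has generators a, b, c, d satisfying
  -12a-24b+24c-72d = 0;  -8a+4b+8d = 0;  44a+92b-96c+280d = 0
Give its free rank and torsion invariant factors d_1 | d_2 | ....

rank_ℚ(R)=3; free=4−3=1
SNF(R) diag = [4, 12, 24] → torsion [4, 12, 24]

Answer: M ≅ ℤ^1 ⊕ ℤ/4 ⊕ ℤ/12 ⊕ ℤ/24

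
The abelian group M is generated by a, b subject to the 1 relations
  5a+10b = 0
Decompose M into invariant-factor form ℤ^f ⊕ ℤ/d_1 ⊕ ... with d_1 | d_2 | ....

Answer: M ≅ ℤ^1 ⊕ ℤ/5

Derivation:
rank_ℚ(R)=1; free=2−1=1
SNF(R) diag = [5] → torsion [5]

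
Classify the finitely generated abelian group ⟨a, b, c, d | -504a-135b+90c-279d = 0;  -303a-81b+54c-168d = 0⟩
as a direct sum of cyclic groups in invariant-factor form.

Answer: M ≅ ℤ^2 ⊕ ℤ/3 ⊕ ℤ/9

Derivation:
rank_ℚ(R)=2; free=4−2=2
SNF(R) diag = [3, 9] → torsion [3, 9]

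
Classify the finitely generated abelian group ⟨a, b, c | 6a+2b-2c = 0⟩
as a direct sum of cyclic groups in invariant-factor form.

rank_ℚ(R)=1; free=3−1=2
SNF(R) diag = [2] → torsion [2]

Answer: M ≅ ℤ^2 ⊕ ℤ/2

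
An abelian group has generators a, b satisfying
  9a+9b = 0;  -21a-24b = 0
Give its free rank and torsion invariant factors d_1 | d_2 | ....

rank_ℚ(R)=2; free=2−2=0
SNF(R) diag = [3, 9] → torsion [3, 9]

Answer: M ≅ ℤ/3 ⊕ ℤ/9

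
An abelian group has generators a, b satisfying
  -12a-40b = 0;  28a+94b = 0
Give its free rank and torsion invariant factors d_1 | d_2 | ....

Answer: M ≅ ℤ/2 ⊕ ℤ/4

Derivation:
rank_ℚ(R)=2; free=2−2=0
SNF(R) diag = [2, 4] → torsion [2, 4]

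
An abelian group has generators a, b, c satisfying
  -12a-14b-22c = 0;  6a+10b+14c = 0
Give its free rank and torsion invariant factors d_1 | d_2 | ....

rank_ℚ(R)=2; free=3−2=1
SNF(R) diag = [2, 6] → torsion [2, 6]

Answer: M ≅ ℤ^1 ⊕ ℤ/2 ⊕ ℤ/6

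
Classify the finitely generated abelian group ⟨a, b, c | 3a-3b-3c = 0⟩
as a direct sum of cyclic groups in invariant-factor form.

rank_ℚ(R)=1; free=3−1=2
SNF(R) diag = [3] → torsion [3]

Answer: M ≅ ℤ^2 ⊕ ℤ/3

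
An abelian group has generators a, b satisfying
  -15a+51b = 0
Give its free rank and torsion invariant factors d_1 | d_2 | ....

rank_ℚ(R)=1; free=2−1=1
SNF(R) diag = [3] → torsion [3]

Answer: M ≅ ℤ^1 ⊕ ℤ/3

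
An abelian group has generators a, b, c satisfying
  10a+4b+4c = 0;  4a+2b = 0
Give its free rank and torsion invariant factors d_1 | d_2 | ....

Answer: M ≅ ℤ^1 ⊕ ℤ/2 ⊕ ℤ/2

Derivation:
rank_ℚ(R)=2; free=3−2=1
SNF(R) diag = [2, 2] → torsion [2, 2]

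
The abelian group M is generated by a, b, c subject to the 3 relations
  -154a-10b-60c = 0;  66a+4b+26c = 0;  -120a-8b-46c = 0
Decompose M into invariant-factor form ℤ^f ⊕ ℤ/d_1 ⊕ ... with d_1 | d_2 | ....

Answer: M ≅ ℤ/2 ⊕ ℤ/2 ⊕ ℤ/6

Derivation:
rank_ℚ(R)=3; free=3−3=0
SNF(R) diag = [2, 2, 6] → torsion [2, 2, 6]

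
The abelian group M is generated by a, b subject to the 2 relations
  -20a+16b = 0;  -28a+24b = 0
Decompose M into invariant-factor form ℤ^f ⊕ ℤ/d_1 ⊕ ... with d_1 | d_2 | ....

rank_ℚ(R)=2; free=2−2=0
SNF(R) diag = [4, 8] → torsion [4, 8]

Answer: M ≅ ℤ/4 ⊕ ℤ/8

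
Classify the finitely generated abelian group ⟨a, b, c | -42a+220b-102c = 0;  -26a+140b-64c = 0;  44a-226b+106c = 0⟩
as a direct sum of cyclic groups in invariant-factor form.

rank_ℚ(R)=3; free=3−3=0
SNF(R) diag = [2, 2, 6] → torsion [2, 2, 6]

Answer: M ≅ ℤ/2 ⊕ ℤ/2 ⊕ ℤ/6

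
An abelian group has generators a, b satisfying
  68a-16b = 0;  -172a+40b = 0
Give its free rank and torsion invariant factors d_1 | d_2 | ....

rank_ℚ(R)=2; free=2−2=0
SNF(R) diag = [4, 8] → torsion [4, 8]

Answer: M ≅ ℤ/4 ⊕ ℤ/8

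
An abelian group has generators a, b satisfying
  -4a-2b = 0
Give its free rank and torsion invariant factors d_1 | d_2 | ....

rank_ℚ(R)=1; free=2−1=1
SNF(R) diag = [2] → torsion [2]

Answer: M ≅ ℤ^1 ⊕ ℤ/2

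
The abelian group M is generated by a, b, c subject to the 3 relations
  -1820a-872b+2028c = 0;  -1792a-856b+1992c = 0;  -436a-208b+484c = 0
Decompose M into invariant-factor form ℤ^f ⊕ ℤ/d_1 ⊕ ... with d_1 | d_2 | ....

rank_ℚ(R)=3; free=3−3=0
SNF(R) diag = [4, 8, 24] → torsion [4, 8, 24]

Answer: M ≅ ℤ/4 ⊕ ℤ/8 ⊕ ℤ/24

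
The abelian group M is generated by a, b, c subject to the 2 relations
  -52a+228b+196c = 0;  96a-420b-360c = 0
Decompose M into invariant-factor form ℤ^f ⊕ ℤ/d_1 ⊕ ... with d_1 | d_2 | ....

rank_ℚ(R)=2; free=3−2=1
SNF(R) diag = [4, 12] → torsion [4, 12]

Answer: M ≅ ℤ^1 ⊕ ℤ/4 ⊕ ℤ/12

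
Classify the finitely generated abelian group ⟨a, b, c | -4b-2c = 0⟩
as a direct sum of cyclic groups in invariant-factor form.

Answer: M ≅ ℤ^2 ⊕ ℤ/2

Derivation:
rank_ℚ(R)=1; free=3−1=2
SNF(R) diag = [2] → torsion [2]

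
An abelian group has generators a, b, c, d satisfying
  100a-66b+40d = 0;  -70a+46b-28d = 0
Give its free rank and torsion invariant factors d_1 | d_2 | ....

rank_ℚ(R)=2; free=4−2=2
SNF(R) diag = [2, 2] → torsion [2, 2]

Answer: M ≅ ℤ^2 ⊕ ℤ/2 ⊕ ℤ/2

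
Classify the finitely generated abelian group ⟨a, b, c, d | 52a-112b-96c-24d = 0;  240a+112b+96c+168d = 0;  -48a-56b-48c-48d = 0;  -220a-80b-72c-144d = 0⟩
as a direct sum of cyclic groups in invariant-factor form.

rank_ℚ(R)=4; free=4−4=0
SNF(R) diag = [4, 8, 24, 72] → torsion [4, 8, 24, 72]

Answer: M ≅ ℤ/4 ⊕ ℤ/8 ⊕ ℤ/24 ⊕ ℤ/72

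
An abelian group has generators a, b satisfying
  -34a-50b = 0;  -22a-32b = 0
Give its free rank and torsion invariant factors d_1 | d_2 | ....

Answer: M ≅ ℤ/2 ⊕ ℤ/6

Derivation:
rank_ℚ(R)=2; free=2−2=0
SNF(R) diag = [2, 6] → torsion [2, 6]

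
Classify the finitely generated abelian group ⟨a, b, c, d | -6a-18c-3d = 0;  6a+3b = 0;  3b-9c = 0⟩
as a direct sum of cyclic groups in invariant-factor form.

Answer: M ≅ ℤ^1 ⊕ ℤ/3 ⊕ ℤ/3 ⊕ ℤ/3

Derivation:
rank_ℚ(R)=3; free=4−3=1
SNF(R) diag = [3, 3, 3] → torsion [3, 3, 3]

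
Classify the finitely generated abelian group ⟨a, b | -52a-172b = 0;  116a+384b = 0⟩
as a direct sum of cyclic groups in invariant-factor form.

Answer: M ≅ ℤ/4 ⊕ ℤ/4

Derivation:
rank_ℚ(R)=2; free=2−2=0
SNF(R) diag = [4, 4] → torsion [4, 4]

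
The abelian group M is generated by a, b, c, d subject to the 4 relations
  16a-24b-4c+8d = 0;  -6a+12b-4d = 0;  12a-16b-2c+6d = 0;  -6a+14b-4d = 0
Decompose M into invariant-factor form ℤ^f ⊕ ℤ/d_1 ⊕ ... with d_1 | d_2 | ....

Answer: M ≅ ℤ/2 ⊕ ℤ/2 ⊕ ℤ/2 ⊕ ℤ/4

Derivation:
rank_ℚ(R)=4; free=4−4=0
SNF(R) diag = [2, 2, 2, 4] → torsion [2, 2, 2, 4]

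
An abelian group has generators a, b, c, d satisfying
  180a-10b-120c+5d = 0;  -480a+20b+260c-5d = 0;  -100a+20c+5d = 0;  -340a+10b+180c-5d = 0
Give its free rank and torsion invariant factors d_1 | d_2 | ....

rank_ℚ(R)=4; free=4−4=0
SNF(R) diag = [5, 10, 20, 60] → torsion [5, 10, 20, 60]

Answer: M ≅ ℤ/5 ⊕ ℤ/10 ⊕ ℤ/20 ⊕ ℤ/60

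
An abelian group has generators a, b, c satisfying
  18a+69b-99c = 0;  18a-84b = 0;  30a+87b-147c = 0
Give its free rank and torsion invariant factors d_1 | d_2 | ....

rank_ℚ(R)=3; free=3−3=0
SNF(R) diag = [3, 6, 18] → torsion [3, 6, 18]

Answer: M ≅ ℤ/3 ⊕ ℤ/6 ⊕ ℤ/18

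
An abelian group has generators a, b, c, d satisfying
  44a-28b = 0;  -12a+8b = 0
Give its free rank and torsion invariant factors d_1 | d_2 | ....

rank_ℚ(R)=2; free=4−2=2
SNF(R) diag = [4, 4] → torsion [4, 4]

Answer: M ≅ ℤ^2 ⊕ ℤ/4 ⊕ ℤ/4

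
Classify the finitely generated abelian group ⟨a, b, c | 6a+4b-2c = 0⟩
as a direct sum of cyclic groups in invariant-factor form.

Answer: M ≅ ℤ^2 ⊕ ℤ/2

Derivation:
rank_ℚ(R)=1; free=3−1=2
SNF(R) diag = [2] → torsion [2]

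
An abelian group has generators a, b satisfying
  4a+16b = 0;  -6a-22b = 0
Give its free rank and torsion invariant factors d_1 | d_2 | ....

rank_ℚ(R)=2; free=2−2=0
SNF(R) diag = [2, 4] → torsion [2, 4]

Answer: M ≅ ℤ/2 ⊕ ℤ/4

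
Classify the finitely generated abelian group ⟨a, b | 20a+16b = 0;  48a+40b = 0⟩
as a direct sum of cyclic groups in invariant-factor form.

rank_ℚ(R)=2; free=2−2=0
SNF(R) diag = [4, 8] → torsion [4, 8]

Answer: M ≅ ℤ/4 ⊕ ℤ/8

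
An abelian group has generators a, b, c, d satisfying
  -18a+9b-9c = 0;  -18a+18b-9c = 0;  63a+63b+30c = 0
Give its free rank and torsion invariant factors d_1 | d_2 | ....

Answer: M ≅ ℤ^1 ⊕ ℤ/3 ⊕ ℤ/9 ⊕ ℤ/9

Derivation:
rank_ℚ(R)=3; free=4−3=1
SNF(R) diag = [3, 9, 9] → torsion [3, 9, 9]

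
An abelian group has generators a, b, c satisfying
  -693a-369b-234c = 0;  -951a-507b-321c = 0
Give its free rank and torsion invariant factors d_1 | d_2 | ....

rank_ℚ(R)=2; free=3−2=1
SNF(R) diag = [3, 9] → torsion [3, 9]

Answer: M ≅ ℤ^1 ⊕ ℤ/3 ⊕ ℤ/9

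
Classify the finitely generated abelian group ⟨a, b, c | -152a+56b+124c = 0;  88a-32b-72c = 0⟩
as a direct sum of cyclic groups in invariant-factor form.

rank_ℚ(R)=2; free=3−2=1
SNF(R) diag = [4, 8] → torsion [4, 8]

Answer: M ≅ ℤ^1 ⊕ ℤ/4 ⊕ ℤ/8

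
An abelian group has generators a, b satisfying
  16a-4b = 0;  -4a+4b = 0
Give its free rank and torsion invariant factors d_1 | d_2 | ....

rank_ℚ(R)=2; free=2−2=0
SNF(R) diag = [4, 12] → torsion [4, 12]

Answer: M ≅ ℤ/4 ⊕ ℤ/12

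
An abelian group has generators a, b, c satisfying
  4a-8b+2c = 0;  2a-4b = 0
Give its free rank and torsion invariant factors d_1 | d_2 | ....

Answer: M ≅ ℤ^1 ⊕ ℤ/2 ⊕ ℤ/2

Derivation:
rank_ℚ(R)=2; free=3−2=1
SNF(R) diag = [2, 2] → torsion [2, 2]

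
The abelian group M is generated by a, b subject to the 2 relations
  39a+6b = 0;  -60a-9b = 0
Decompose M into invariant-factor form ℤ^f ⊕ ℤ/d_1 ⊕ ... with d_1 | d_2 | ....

rank_ℚ(R)=2; free=2−2=0
SNF(R) diag = [3, 3] → torsion [3, 3]

Answer: M ≅ ℤ/3 ⊕ ℤ/3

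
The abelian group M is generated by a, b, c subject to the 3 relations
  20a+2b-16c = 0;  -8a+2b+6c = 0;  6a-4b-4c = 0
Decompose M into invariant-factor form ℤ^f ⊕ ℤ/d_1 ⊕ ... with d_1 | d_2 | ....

Answer: M ≅ ℤ/2 ⊕ ℤ/2 ⊕ ℤ/2

Derivation:
rank_ℚ(R)=3; free=3−3=0
SNF(R) diag = [2, 2, 2] → torsion [2, 2, 2]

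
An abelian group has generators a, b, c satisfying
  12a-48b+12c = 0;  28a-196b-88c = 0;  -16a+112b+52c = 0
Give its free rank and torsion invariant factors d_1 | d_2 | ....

Answer: M ≅ ℤ/4 ⊕ ℤ/12 ⊕ ℤ/36

Derivation:
rank_ℚ(R)=3; free=3−3=0
SNF(R) diag = [4, 12, 36] → torsion [4, 12, 36]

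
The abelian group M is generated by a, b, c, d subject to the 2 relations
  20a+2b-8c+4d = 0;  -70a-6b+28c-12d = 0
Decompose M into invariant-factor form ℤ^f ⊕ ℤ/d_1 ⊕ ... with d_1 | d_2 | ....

Answer: M ≅ ℤ^2 ⊕ ℤ/2 ⊕ ℤ/2

Derivation:
rank_ℚ(R)=2; free=4−2=2
SNF(R) diag = [2, 2] → torsion [2, 2]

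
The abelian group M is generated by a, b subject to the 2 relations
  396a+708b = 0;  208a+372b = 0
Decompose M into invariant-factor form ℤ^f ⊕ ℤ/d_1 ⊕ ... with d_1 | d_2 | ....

rank_ℚ(R)=2; free=2−2=0
SNF(R) diag = [4, 12] → torsion [4, 12]

Answer: M ≅ ℤ/4 ⊕ ℤ/12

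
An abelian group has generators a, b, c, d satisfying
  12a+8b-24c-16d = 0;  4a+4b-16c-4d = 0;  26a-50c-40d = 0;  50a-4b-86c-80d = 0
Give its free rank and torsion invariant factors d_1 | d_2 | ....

Answer: M ≅ ℤ/2 ⊕ ℤ/4 ⊕ ℤ/12 ⊕ ℤ/12

Derivation:
rank_ℚ(R)=4; free=4−4=0
SNF(R) diag = [2, 4, 12, 12] → torsion [2, 4, 12, 12]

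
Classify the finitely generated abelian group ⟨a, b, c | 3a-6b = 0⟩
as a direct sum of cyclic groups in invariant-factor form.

Answer: M ≅ ℤ^2 ⊕ ℤ/3

Derivation:
rank_ℚ(R)=1; free=3−1=2
SNF(R) diag = [3] → torsion [3]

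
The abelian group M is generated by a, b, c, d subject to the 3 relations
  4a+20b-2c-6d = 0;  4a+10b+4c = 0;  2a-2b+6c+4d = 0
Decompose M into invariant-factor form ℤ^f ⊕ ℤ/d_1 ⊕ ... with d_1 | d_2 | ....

rank_ℚ(R)=3; free=4−3=1
SNF(R) diag = [2, 2, 2] → torsion [2, 2, 2]

Answer: M ≅ ℤ^1 ⊕ ℤ/2 ⊕ ℤ/2 ⊕ ℤ/2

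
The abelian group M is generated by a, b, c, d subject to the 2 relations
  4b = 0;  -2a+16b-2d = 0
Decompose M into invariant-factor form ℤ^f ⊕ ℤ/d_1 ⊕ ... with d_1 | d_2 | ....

rank_ℚ(R)=2; free=4−2=2
SNF(R) diag = [2, 4] → torsion [2, 4]

Answer: M ≅ ℤ^2 ⊕ ℤ/2 ⊕ ℤ/4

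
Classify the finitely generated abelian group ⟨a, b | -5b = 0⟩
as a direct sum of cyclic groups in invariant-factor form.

rank_ℚ(R)=1; free=2−1=1
SNF(R) diag = [5] → torsion [5]

Answer: M ≅ ℤ^1 ⊕ ℤ/5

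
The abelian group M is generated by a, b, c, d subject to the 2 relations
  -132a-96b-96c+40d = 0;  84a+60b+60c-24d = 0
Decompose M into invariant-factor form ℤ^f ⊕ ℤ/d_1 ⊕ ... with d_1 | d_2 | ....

rank_ℚ(R)=2; free=4−2=2
SNF(R) diag = [4, 12] → torsion [4, 12]

Answer: M ≅ ℤ^2 ⊕ ℤ/4 ⊕ ℤ/12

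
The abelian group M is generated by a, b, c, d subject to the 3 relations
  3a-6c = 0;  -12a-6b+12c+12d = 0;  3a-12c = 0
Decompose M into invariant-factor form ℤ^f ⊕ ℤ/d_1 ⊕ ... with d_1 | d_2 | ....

Answer: M ≅ ℤ^1 ⊕ ℤ/3 ⊕ ℤ/6 ⊕ ℤ/6

Derivation:
rank_ℚ(R)=3; free=4−3=1
SNF(R) diag = [3, 6, 6] → torsion [3, 6, 6]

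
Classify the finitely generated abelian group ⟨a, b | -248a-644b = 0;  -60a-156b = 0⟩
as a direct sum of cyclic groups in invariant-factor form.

Answer: M ≅ ℤ/4 ⊕ ℤ/12

Derivation:
rank_ℚ(R)=2; free=2−2=0
SNF(R) diag = [4, 12] → torsion [4, 12]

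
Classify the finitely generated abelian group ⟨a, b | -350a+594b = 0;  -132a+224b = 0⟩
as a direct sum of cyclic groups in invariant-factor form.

Answer: M ≅ ℤ/2 ⊕ ℤ/4

Derivation:
rank_ℚ(R)=2; free=2−2=0
SNF(R) diag = [2, 4] → torsion [2, 4]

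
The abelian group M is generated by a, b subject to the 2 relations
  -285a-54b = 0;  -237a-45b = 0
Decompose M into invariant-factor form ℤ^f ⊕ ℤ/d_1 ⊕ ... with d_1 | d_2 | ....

Answer: M ≅ ℤ/3 ⊕ ℤ/9

Derivation:
rank_ℚ(R)=2; free=2−2=0
SNF(R) diag = [3, 9] → torsion [3, 9]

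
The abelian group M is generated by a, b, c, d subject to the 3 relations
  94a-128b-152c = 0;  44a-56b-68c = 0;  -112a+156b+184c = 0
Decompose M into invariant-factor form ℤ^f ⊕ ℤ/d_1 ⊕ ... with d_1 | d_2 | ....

rank_ℚ(R)=3; free=4−3=1
SNF(R) diag = [2, 4, 4] → torsion [2, 4, 4]

Answer: M ≅ ℤ^1 ⊕ ℤ/2 ⊕ ℤ/4 ⊕ ℤ/4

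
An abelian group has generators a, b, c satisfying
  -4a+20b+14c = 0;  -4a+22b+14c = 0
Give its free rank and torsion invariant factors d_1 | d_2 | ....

Answer: M ≅ ℤ^1 ⊕ ℤ/2 ⊕ ℤ/2

Derivation:
rank_ℚ(R)=2; free=3−2=1
SNF(R) diag = [2, 2] → torsion [2, 2]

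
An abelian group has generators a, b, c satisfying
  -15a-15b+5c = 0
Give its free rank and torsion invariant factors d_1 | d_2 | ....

rank_ℚ(R)=1; free=3−1=2
SNF(R) diag = [5] → torsion [5]

Answer: M ≅ ℤ^2 ⊕ ℤ/5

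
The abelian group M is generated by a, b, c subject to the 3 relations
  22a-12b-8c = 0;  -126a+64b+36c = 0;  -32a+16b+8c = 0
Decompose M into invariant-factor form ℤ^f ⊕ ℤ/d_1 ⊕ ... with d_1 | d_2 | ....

rank_ℚ(R)=3; free=3−3=0
SNF(R) diag = [2, 4, 8] → torsion [2, 4, 8]

Answer: M ≅ ℤ/2 ⊕ ℤ/4 ⊕ ℤ/8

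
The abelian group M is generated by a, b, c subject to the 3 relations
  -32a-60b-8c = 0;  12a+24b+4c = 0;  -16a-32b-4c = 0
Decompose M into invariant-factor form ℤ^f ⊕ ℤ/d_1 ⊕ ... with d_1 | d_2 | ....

Answer: M ≅ ℤ/4 ⊕ ℤ/4 ⊕ ℤ/4

Derivation:
rank_ℚ(R)=3; free=3−3=0
SNF(R) diag = [4, 4, 4] → torsion [4, 4, 4]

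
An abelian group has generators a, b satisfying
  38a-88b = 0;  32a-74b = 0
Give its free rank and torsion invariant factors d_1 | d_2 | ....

rank_ℚ(R)=2; free=2−2=0
SNF(R) diag = [2, 2] → torsion [2, 2]

Answer: M ≅ ℤ/2 ⊕ ℤ/2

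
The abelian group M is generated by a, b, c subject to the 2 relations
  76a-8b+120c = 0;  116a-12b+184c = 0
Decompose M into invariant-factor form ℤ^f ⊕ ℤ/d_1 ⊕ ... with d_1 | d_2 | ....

Answer: M ≅ ℤ^1 ⊕ ℤ/4 ⊕ ℤ/4

Derivation:
rank_ℚ(R)=2; free=3−2=1
SNF(R) diag = [4, 4] → torsion [4, 4]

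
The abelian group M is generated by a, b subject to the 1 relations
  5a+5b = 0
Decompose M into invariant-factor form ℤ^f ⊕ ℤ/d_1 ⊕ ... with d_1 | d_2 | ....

Answer: M ≅ ℤ^1 ⊕ ℤ/5

Derivation:
rank_ℚ(R)=1; free=2−1=1
SNF(R) diag = [5] → torsion [5]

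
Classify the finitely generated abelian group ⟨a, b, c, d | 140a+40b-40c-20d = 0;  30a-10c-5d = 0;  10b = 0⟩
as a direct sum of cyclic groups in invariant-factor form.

rank_ℚ(R)=3; free=4−3=1
SNF(R) diag = [5, 10, 20] → torsion [5, 10, 20]

Answer: M ≅ ℤ^1 ⊕ ℤ/5 ⊕ ℤ/10 ⊕ ℤ/20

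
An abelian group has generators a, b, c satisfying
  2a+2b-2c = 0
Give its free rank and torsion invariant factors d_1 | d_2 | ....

rank_ℚ(R)=1; free=3−1=2
SNF(R) diag = [2] → torsion [2]

Answer: M ≅ ℤ^2 ⊕ ℤ/2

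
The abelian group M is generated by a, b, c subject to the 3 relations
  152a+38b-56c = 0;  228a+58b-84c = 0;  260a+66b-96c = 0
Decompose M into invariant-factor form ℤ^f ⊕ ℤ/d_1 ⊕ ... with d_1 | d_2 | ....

Answer: M ≅ ℤ/2 ⊕ ℤ/4 ⊕ ℤ/4

Derivation:
rank_ℚ(R)=3; free=3−3=0
SNF(R) diag = [2, 4, 4] → torsion [2, 4, 4]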